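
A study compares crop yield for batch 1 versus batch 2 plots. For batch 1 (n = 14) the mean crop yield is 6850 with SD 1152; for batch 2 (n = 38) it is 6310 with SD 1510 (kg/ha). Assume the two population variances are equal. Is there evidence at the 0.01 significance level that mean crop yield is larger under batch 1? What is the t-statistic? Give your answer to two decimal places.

Let group 1 = batch 1, group 2 = batch 2. H0: μ_1 = μ_2; H1: μ_1 > μ_2 (two-sample pooled-variance t-test, right-tailed).
s_p² = [(14−1)·1152² + (38−1)·1510²]/(14+38−2) = 2032320
t = (6850 − 6310)/√[2032320·(1/14 + 1/38)] = 1.21
df = n₁ + n₂ − 2 = 50
p-value = P(T ≥ 1.21) ≈ 0.116
Since p ≈ 0.116 > α = 0.01, fail to reject H0; the evidence is not statistically significant.

1.21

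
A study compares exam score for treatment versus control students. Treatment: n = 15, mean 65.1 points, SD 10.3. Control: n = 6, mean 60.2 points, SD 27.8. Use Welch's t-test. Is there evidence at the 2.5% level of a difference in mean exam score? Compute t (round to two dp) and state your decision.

t = 0.42; fail to reject H0

Let group 1 = treatment, group 2 = control. H0: μ_1 = μ_2; H1: μ_1 ≠ μ_2 (Welch's two-sample t-test, two-sided).
t = (x̄_1 − x̄_2)/√(s_1²/n_1 + s_2²/n_2) = (65.1 − 60.2)/√(10.3²/15 + 27.8²/6) = 0.42
Welch–Satterthwaite df ≈ 5.56
Two-sided p-value ≈ 0.6900
Since p ≈ 0.6900 > α = 0.025, fail to reject H0; the evidence is not statistically significant.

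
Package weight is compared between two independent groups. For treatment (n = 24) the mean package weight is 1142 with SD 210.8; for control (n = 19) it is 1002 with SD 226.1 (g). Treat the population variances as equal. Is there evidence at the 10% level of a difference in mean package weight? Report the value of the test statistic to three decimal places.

2.095

Let group 1 = treatment, group 2 = control. H0: μ_1 = μ_2; H1: μ_1 ≠ μ_2 (two-sample pooled-variance t-test, two-sided).
s_p² = [(24−1)·210.8² + (19−1)·226.1²]/(24+19−2) = 47371.3
t = (1142 − 1002)/√[47371.3·(1/24 + 1/19)] = 2.095
df = n₁ + n₂ − 2 = 41
Two-sided p-value ≈ 0.042
Since p ≈ 0.042 < α = 0.1, reject H0; the evidence is statistically significant.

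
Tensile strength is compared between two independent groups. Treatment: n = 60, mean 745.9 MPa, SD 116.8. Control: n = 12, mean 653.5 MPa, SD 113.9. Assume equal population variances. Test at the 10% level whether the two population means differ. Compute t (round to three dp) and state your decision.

Let group 1 = treatment, group 2 = control. H0: μ_1 = μ_2; H1: μ_1 ≠ μ_2 (two-sample pooled-variance t-test, two-sided).
s_p² = [(60−1)·116.8² + (12−1)·113.9²]/(60+12−2) = 13537.1
t = (745.9 − 653.5)/√[13537.1·(1/60 + 1/12)] = 2.511
df = n₁ + n₂ − 2 = 70
Two-sided p-value ≈ 0.0143
Since p ≈ 0.0143 < α = 0.1, reject H0; the evidence is statistically significant.

t = 2.511; reject H0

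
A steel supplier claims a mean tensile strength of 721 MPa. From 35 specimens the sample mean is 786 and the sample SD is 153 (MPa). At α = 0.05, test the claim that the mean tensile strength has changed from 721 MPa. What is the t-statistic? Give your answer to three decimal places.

H0: μ = 721; H1: μ ≠ 721 (one-sample t-test, two-sided).
t = (x̄ − μ₀)/(s/√n) = (786 − 721)/(153/√35) = 2.513
df = n − 1 = 34
Two-sided p-value ≈ 0.017
Since p ≈ 0.017 < α = 0.05, reject H0; the evidence is statistically significant.

2.513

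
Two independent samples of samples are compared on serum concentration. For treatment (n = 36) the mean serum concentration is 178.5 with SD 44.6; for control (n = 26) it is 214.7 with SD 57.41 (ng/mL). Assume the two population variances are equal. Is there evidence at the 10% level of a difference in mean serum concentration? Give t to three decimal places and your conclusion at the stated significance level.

Let group 1 = treatment, group 2 = control. H0: μ_1 = μ_2; H1: μ_1 ≠ μ_2 (two-sample pooled-variance t-test, two-sided).
s_p² = [(36−1)·44.6² + (26−1)·57.41²]/(36+26−2) = 2533.64
t = (178.5 − 214.7)/√[2533.64·(1/36 + 1/26)] = -2.794
df = n₁ + n₂ − 2 = 60
Two-sided p-value ≈ 0.0070
Since p ≈ 0.0070 < α = 0.1, reject H0; the evidence is statistically significant.

t = -2.794; reject H0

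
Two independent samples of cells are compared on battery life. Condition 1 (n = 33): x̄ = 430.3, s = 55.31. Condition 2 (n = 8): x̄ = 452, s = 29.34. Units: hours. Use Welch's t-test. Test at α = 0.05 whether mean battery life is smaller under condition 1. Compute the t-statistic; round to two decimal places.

-1.53

Let group 1 = condition 1, group 2 = condition 2. H0: μ_1 = μ_2; H1: μ_1 < μ_2 (Welch's two-sample t-test, left-tailed).
t = (x̄_1 − x̄_2)/√(s_1²/n_1 + s_2²/n_2) = (430.3 − 452)/√(55.31²/33 + 29.34²/8) = -1.53
Welch–Satterthwaite df ≈ 20.87
p-value = P(T ≤ -1.53) ≈ 0.0701
Since p ≈ 0.0701 > α = 0.05, fail to reject H0; the evidence is not statistically significant.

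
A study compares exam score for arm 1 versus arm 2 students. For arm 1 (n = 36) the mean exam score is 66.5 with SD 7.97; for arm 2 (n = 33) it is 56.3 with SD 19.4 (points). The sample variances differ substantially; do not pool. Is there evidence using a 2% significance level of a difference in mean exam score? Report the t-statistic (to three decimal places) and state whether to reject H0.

t = 2.811; reject H0

Let group 1 = arm 1, group 2 = arm 2. H0: μ_1 = μ_2; H1: μ_1 ≠ μ_2 (Welch's two-sample t-test, two-sided).
t = (x̄_1 − x̄_2)/√(s_1²/n_1 + s_2²/n_2) = (66.5 − 56.3)/√(7.97²/36 + 19.4²/33) = 2.811
Welch–Satterthwaite df ≈ 41.75
Two-sided p-value ≈ 0.007
Since p ≈ 0.007 < α = 0.02, reject H0; the evidence is statistically significant.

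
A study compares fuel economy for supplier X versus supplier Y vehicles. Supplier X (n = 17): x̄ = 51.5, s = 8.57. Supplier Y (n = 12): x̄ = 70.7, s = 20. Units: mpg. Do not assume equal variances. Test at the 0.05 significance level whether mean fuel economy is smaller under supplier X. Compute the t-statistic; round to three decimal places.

Let group 1 = supplier X, group 2 = supplier Y. H0: μ_1 = μ_2; H1: μ_1 < μ_2 (Welch's two-sample t-test, left-tailed).
t = (x̄_1 − x̄_2)/√(s_1²/n_1 + s_2²/n_2) = (51.5 − 70.7)/√(8.57²/17 + 20²/12) = -3.129
Welch–Satterthwaite df ≈ 13.88
p-value = P(T ≤ -3.129) ≈ 0.0037
Since p ≈ 0.0037 < α = 0.05, reject H0; the evidence is statistically significant.

-3.129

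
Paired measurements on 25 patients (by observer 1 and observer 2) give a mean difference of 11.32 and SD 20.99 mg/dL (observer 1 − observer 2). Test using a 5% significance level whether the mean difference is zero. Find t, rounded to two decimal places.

2.70

H0: μ_d = 0; H1: μ_d ≠ 0 (paired t-test on the differences, two-sided).
t = d̄/(s_d/√n) = 11.32/(20.99/√25) = 2.70
df = n − 1 = 24
Two-sided p-value ≈ 0.013
Since p ≈ 0.013 < α = 0.05, reject H0; the evidence is statistically significant.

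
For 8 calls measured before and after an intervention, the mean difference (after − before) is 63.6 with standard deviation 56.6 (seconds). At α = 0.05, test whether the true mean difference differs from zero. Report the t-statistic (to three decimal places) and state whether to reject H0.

H0: μ_d = 0; H1: μ_d ≠ 0 (paired t-test on the differences, two-sided).
t = d̄/(s_d/√n) = 63.6/(56.6/√8) = 3.178
df = n − 1 = 7
Two-sided p-value ≈ 0.0155
Since p ≈ 0.0155 < α = 0.05, reject H0; the data support H1.

t = 3.178; reject H0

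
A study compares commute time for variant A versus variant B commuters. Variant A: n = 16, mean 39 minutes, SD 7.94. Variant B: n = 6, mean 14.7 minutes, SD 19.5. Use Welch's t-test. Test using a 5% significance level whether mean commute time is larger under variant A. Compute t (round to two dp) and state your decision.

t = 2.96; reject H0

Let group 1 = variant A, group 2 = variant B. H0: μ_1 = μ_2; H1: μ_1 > μ_2 (Welch's two-sample t-test, right-tailed).
t = (x̄_1 − x̄_2)/√(s_1²/n_1 + s_2²/n_2) = (39 − 14.7)/√(7.94²/16 + 19.5²/6) = 2.96
Welch–Satterthwaite df ≈ 5.63
p-value = P(T ≥ 2.96) ≈ 0.0136
Since p ≈ 0.0136 < α = 0.05, reject H0; the evidence is statistically significant.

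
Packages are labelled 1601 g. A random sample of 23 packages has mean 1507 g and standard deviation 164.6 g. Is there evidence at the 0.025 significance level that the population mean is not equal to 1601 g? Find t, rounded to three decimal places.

H0: μ = 1601; H1: μ ≠ 1601 (one-sample t-test, two-sided).
t = (x̄ − μ₀)/(s/√n) = (1507 − 1601)/(164.6/√23) = -2.739
df = n − 1 = 22
Two-sided p-value ≈ 0.012
Since p ≈ 0.012 < α = 0.025, reject H0; the evidence is statistically significant.

-2.739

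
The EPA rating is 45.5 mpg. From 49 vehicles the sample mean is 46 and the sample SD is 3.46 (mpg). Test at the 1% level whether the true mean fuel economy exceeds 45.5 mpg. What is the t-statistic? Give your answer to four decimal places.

1.0116

H0: μ = 45.5; H1: μ > 45.5 (one-sample t-test, right-tailed).
t = (x̄ − μ₀)/(s/√n) = (46 − 45.5)/(3.46/√49) = 1.0116
df = n − 1 = 48
p-value = P(T ≥ 1.0116) ≈ 0.158
Since p ≈ 0.158 > α = 0.01, fail to reject H0; the data do not provide sufficient evidence against H0.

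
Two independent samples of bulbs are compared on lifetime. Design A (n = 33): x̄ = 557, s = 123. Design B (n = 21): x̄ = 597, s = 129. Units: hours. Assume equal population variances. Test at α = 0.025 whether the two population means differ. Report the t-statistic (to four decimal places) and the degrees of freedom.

t = -1.1432, df = 52

Let group 1 = design A, group 2 = design B. H0: μ_1 = μ_2; H1: μ_1 ≠ μ_2 (two-sample pooled-variance t-test, two-sided).
s_p² = [(33−1)·123² + (21−1)·129²]/(33+21−2) = 15710.5
t = (557 − 597)/√[15710.5·(1/33 + 1/21)] = -1.1432
df = n₁ + n₂ − 2 = 52
Two-sided p-value ≈ 0.258
Since p ≈ 0.258 > α = 0.025, fail to reject H0; the data do not provide sufficient evidence against H0.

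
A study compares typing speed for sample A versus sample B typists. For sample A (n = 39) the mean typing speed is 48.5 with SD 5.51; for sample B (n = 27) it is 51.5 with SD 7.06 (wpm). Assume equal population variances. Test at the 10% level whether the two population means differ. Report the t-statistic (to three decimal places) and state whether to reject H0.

Let group 1 = sample A, group 2 = sample B. H0: μ_1 = μ_2; H1: μ_1 ≠ μ_2 (two-sample pooled-variance t-test, two-sided).
s_p² = [(39−1)·5.51² + (27−1)·7.06²]/(39+27−2) = 38.2753
t = (48.5 − 51.5)/√[38.2753·(1/39 + 1/27)] = -1.937
df = n₁ + n₂ − 2 = 64
Two-sided p-value ≈ 0.0572
Since p ≈ 0.0572 < α = 0.1, reject H0; the evidence is statistically significant.

t = -1.937; reject H0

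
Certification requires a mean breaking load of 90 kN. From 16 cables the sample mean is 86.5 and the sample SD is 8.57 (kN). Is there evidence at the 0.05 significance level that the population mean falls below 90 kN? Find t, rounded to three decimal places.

H0: μ = 90; H1: μ < 90 (one-sample t-test, left-tailed).
t = (x̄ − μ₀)/(s/√n) = (86.5 − 90)/(8.57/√16) = -1.634
df = n − 1 = 15
p-value = P(T ≤ -1.634) ≈ 0.0616
Since p ≈ 0.0616 > α = 0.05, fail to reject H0; the evidence is not statistically significant.

-1.634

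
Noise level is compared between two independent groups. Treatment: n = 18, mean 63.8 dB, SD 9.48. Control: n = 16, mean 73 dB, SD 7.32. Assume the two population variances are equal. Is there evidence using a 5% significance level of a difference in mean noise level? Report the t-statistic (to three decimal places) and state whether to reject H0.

t = -3.137; reject H0

Let group 1 = treatment, group 2 = control. H0: μ_1 = μ_2; H1: μ_1 ≠ μ_2 (two-sample pooled-variance t-test, two-sided).
s_p² = [(18−1)·9.48² + (16−1)·7.32²]/(18+16−2) = 72.8604
t = (63.8 − 73)/√[72.8604·(1/18 + 1/16)] = -3.137
df = n₁ + n₂ − 2 = 32
Two-sided p-value ≈ 0.0037
Since p ≈ 0.0037 < α = 0.05, reject H0; the evidence is statistically significant.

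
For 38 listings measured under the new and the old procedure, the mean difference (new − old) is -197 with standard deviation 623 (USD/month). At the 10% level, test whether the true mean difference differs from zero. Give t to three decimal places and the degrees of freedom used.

H0: μ_d = 0; H1: μ_d ≠ 0 (paired t-test on the differences, two-sided).
t = d̄/(s_d/√n) = -197/(623/√38) = -1.949
df = n − 1 = 37
Two-sided p-value ≈ 0.059
Since p ≈ 0.059 < α = 0.1, reject H0; the data support H1.

t = -1.949, df = 37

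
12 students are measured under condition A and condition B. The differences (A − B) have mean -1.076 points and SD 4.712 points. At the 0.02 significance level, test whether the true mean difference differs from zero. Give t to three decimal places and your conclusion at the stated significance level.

t = -0.791; fail to reject H0

H0: μ_d = 0; H1: μ_d ≠ 0 (paired t-test on the differences, two-sided).
t = d̄/(s_d/√n) = -1.076/(4.712/√12) = -0.791
df = n − 1 = 11
Two-sided p-value ≈ 0.4456
Since p ≈ 0.4456 > α = 0.02, fail to reject H0; the evidence is not statistically significant.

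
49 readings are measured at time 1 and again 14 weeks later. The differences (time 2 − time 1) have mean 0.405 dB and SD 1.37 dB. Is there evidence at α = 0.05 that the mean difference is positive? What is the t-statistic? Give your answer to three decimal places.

H0: μ_d = 0; H1: μ_d > 0 (paired t-test on the differences, right-tailed).
t = d̄/(s_d/√n) = 0.405/(1.37/√49) = 2.069
df = n − 1 = 48
p-value = P(T ≥ 2.069) ≈ 0.0220
Since p ≈ 0.0220 < α = 0.05, reject H0; the data support H1.

2.069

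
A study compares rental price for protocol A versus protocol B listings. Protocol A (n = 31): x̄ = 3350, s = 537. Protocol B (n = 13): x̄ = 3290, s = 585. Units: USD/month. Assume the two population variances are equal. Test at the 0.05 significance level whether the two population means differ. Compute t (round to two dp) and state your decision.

Let group 1 = protocol A, group 2 = protocol B. H0: μ_1 = μ_2; H1: μ_1 ≠ μ_2 (two-sample pooled-variance t-test, two-sided).
s_p² = [(31−1)·537² + (13−1)·585²]/(31+13−2) = 303756
t = (3350 − 3290)/√[303756·(1/31 + 1/13)] = 0.33
df = n₁ + n₂ − 2 = 42
Two-sided p-value ≈ 0.743
Since p ≈ 0.743 > α = 0.05, fail to reject H0; the evidence is not statistically significant.

t = 0.33; fail to reject H0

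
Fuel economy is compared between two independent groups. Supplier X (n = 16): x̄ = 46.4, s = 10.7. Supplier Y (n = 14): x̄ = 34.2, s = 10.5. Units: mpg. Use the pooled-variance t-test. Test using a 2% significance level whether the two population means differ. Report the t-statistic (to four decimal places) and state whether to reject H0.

t = 3.1427; reject H0

Let group 1 = supplier X, group 2 = supplier Y. H0: μ_1 = μ_2; H1: μ_1 ≠ μ_2 (two-sample pooled-variance t-test, two-sided).
s_p² = [(16−1)·10.7² + (14−1)·10.5²]/(16+14−2) = 112.521
t = (46.4 − 34.2)/√[112.521·(1/16 + 1/14)] = 3.1427
df = n₁ + n₂ − 2 = 28
Two-sided p-value ≈ 0.004
Since p ≈ 0.004 < α = 0.02, reject H0; the evidence is statistically significant.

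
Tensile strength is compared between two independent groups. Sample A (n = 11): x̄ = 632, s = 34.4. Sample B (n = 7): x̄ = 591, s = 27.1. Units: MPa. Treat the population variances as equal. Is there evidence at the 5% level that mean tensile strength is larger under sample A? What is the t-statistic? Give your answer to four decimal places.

Let group 1 = sample A, group 2 = sample B. H0: μ_1 = μ_2; H1: μ_1 > μ_2 (two-sample pooled-variance t-test, right-tailed).
s_p² = [(11−1)·34.4² + (7−1)·27.1²]/(11+7−2) = 1015
t = (632 − 591)/√[1015·(1/11 + 1/7)] = 2.6617
df = n₁ + n₂ − 2 = 16
p-value = P(T ≥ 2.6617) ≈ 0.0085
Since p ≈ 0.0085 < α = 0.05, reject H0; the data support H1.

2.6617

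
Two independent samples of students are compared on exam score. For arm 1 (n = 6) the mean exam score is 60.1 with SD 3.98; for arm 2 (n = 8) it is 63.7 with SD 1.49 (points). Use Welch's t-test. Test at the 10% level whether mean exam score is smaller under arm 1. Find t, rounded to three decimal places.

-2.108

Let group 1 = arm 1, group 2 = arm 2. H0: μ_1 = μ_2; H1: μ_1 < μ_2 (Welch's two-sample t-test, left-tailed).
t = (x̄_1 − x̄_2)/√(s_1²/n_1 + s_2²/n_2) = (60.1 − 63.7)/√(3.98²/6 + 1.49²/8) = -2.108
Welch–Satterthwaite df ≈ 6.06
p-value = P(T ≤ -2.108) ≈ 0.0396
Since p ≈ 0.0396 < α = 0.1, reject H0; the evidence is statistically significant.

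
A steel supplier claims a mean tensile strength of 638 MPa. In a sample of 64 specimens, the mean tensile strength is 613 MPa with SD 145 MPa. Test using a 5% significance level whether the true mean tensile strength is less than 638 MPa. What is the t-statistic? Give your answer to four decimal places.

H0: μ = 638; H1: μ < 638 (one-sample t-test, left-tailed).
t = (x̄ − μ₀)/(s/√n) = (613 − 638)/(145/√64) = -1.3793
df = n − 1 = 63
p-value = P(T ≤ -1.3793) ≈ 0.086
Since p ≈ 0.086 > α = 0.05, fail to reject H0; the data do not provide sufficient evidence against H0.

-1.3793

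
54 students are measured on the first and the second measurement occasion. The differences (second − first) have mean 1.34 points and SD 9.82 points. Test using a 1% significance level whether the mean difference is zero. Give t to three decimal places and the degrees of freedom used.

t = 1.003, df = 53

H0: μ_d = 0; H1: μ_d ≠ 0 (paired t-test on the differences, two-sided).
t = d̄/(s_d/√n) = 1.34/(9.82/√54) = 1.003
df = n − 1 = 53
Two-sided p-value ≈ 0.3205
Since p ≈ 0.3205 > α = 0.01, fail to reject H0; the data do not provide sufficient evidence against H0.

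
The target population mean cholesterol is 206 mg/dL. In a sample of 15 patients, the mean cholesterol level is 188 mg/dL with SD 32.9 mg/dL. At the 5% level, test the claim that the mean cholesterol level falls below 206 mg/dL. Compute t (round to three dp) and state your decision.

H0: μ = 206; H1: μ < 206 (one-sample t-test, left-tailed).
t = (x̄ − μ₀)/(s/√n) = (188 − 206)/(32.9/√15) = -2.119
df = n − 1 = 14
p-value = P(T ≤ -2.119) ≈ 0.026
Since p ≈ 0.026 < α = 0.05, reject H0; the evidence is statistically significant.

t = -2.119; reject H0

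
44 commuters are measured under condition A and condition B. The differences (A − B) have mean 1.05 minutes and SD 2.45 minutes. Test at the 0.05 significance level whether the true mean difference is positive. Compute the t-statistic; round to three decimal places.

2.843

H0: μ_d = 0; H1: μ_d > 0 (paired t-test on the differences, right-tailed).
t = d̄/(s_d/√n) = 1.05/(2.45/√44) = 2.843
df = n − 1 = 43
p-value = P(T ≥ 2.843) ≈ 0.0034
Since p ≈ 0.0034 < α = 0.05, reject H0; the data support H1.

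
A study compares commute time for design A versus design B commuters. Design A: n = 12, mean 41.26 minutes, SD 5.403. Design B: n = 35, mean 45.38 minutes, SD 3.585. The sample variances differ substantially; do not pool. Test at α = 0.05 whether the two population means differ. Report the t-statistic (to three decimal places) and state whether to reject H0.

Let group 1 = design A, group 2 = design B. H0: μ_1 = μ_2; H1: μ_1 ≠ μ_2 (Welch's two-sample t-test, two-sided).
t = (x̄_1 − x̄_2)/√(s_1²/n_1 + s_2²/n_2) = (41.26 − 45.38)/√(5.403²/12 + 3.585²/35) = -2.462
Welch–Satterthwaite df ≈ 14.46
Two-sided p-value ≈ 0.0269
Since p ≈ 0.0269 < α = 0.05, reject H0; the data support H1.

t = -2.462; reject H0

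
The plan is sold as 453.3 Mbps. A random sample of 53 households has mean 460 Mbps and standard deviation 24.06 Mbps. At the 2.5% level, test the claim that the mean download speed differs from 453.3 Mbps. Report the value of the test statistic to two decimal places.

H0: μ = 453.3; H1: μ ≠ 453.3 (one-sample t-test, two-sided).
t = (x̄ − μ₀)/(s/√n) = (460 − 453.3)/(24.06/√53) = 2.03
df = n − 1 = 52
Two-sided p-value ≈ 0.0478
Since p ≈ 0.0478 > α = 0.025, fail to reject H0; the evidence is not statistically significant.

2.03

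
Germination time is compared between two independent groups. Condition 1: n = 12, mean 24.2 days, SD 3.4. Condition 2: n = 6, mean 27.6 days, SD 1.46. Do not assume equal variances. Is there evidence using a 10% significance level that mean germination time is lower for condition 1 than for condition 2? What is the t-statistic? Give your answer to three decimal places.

-2.961

Let group 1 = condition 1, group 2 = condition 2. H0: μ_1 = μ_2; H1: μ_1 < μ_2 (Welch's two-sample t-test, left-tailed).
t = (x̄_1 − x̄_2)/√(s_1²/n_1 + s_2²/n_2) = (24.2 − 27.6)/√(3.4²/12 + 1.46²/6) = -2.961
Welch–Satterthwaite df ≈ 15.86
p-value = P(T ≤ -2.961) ≈ 0.005
Since p ≈ 0.005 < α = 0.1, reject H0; the data support H1.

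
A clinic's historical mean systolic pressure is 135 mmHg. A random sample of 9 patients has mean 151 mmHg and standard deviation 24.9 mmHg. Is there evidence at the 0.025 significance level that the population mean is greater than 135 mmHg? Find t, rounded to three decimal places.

H0: μ = 135; H1: μ > 135 (one-sample t-test, right-tailed).
t = (x̄ − μ₀)/(s/√n) = (151 − 135)/(24.9/√9) = 1.928
df = n − 1 = 8
p-value = P(T ≥ 1.928) ≈ 0.0450
Since p ≈ 0.0450 > α = 0.025, fail to reject H0; the data do not provide sufficient evidence against H0.

1.928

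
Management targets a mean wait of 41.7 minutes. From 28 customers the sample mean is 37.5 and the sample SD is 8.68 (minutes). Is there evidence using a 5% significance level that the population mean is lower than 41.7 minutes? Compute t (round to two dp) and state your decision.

t = -2.56; reject H0

H0: μ = 41.7; H1: μ < 41.7 (one-sample t-test, left-tailed).
t = (x̄ − μ₀)/(s/√n) = (37.5 − 41.7)/(8.68/√28) = -2.56
df = n − 1 = 27
p-value = P(T ≤ -2.56) ≈ 0.0082
Since p ≈ 0.0082 < α = 0.05, reject H0; the data support H1.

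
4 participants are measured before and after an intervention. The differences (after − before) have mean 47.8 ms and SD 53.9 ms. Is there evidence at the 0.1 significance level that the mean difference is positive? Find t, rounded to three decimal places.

1.774

H0: μ_d = 0; H1: μ_d > 0 (paired t-test on the differences, right-tailed).
t = d̄/(s_d/√n) = 47.8/(53.9/√4) = 1.774
df = n − 1 = 3
p-value = P(T ≥ 1.774) ≈ 0.0871
Since p ≈ 0.0871 < α = 0.1, reject H0; the data support H1.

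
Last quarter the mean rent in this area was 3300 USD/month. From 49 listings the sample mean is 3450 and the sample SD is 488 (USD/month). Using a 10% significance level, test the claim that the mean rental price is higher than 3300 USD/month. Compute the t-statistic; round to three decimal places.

2.152

H0: μ = 3300; H1: μ > 3300 (one-sample t-test, right-tailed).
t = (x̄ − μ₀)/(s/√n) = (3450 − 3300)/(488/√49) = 2.152
df = n − 1 = 48
p-value = P(T ≥ 2.152) ≈ 0.018
Since p ≈ 0.018 < α = 0.1, reject H0; the evidence is statistically significant.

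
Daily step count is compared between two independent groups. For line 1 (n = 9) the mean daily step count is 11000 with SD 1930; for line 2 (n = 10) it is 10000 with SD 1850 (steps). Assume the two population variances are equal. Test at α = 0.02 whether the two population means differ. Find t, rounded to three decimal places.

Let group 1 = line 1, group 2 = line 2. H0: μ_1 = μ_2; H1: μ_1 ≠ μ_2 (two-sample pooled-variance t-test, two-sided).
s_p² = [(9−1)·1930² + (10−1)·1850²]/(9+10−2) = 3564810
t = (11000 − 10000)/√[3564810·(1/9 + 1/10)] = 1.153
df = n₁ + n₂ − 2 = 17
Two-sided p-value ≈ 0.265
Since p ≈ 0.265 > α = 0.02, fail to reject H0; the evidence is not statistically significant.

1.153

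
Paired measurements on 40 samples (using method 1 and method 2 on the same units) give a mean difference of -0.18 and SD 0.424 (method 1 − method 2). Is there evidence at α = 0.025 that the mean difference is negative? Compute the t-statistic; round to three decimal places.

-2.685

H0: μ_d = 0; H1: μ_d < 0 (paired t-test on the differences, left-tailed).
t = d̄/(s_d/√n) = -0.18/(0.424/√40) = -2.685
df = n − 1 = 39
p-value = P(T ≤ -2.685) ≈ 0.0053
Since p ≈ 0.0053 < α = 0.025, reject H0; the data support H1.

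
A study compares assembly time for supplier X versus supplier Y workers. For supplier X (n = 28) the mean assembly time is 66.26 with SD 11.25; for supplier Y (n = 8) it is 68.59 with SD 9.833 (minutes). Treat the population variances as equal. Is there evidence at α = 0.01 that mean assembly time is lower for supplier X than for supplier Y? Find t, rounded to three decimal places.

Let group 1 = supplier X, group 2 = supplier Y. H0: μ_1 = μ_2; H1: μ_1 < μ_2 (two-sample pooled-variance t-test, left-tailed).
s_p² = [(28−1)·11.25² + (8−1)·9.833²]/(28+8−2) = 120.412
t = (66.26 − 68.59)/√[120.412·(1/28 + 1/8)] = -0.530
df = n₁ + n₂ − 2 = 34
p-value = P(T ≤ -0.530) ≈ 0.300
Since p ≈ 0.300 > α = 0.01, fail to reject H0; the data do not provide sufficient evidence against H0.

-0.530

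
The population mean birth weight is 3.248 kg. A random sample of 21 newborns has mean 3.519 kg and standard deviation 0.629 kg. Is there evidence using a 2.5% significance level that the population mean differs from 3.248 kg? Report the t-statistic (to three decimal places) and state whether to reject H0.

H0: μ = 3.248; H1: μ ≠ 3.248 (one-sample t-test, two-sided).
t = (x̄ − μ₀)/(s/√n) = (3.519 − 3.248)/(0.629/√21) = 1.974
df = n − 1 = 20
Two-sided p-value ≈ 0.062
Since p ≈ 0.062 > α = 0.025, fail to reject H0; the evidence is not statistically significant.

t = 1.974; fail to reject H0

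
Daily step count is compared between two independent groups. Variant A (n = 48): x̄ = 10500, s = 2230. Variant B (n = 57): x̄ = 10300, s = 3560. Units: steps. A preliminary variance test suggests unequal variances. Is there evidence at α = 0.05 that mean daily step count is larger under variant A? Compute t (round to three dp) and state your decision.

t = 0.350; fail to reject H0

Let group 1 = variant A, group 2 = variant B. H0: μ_1 = μ_2; H1: μ_1 > μ_2 (Welch's two-sample t-test, right-tailed).
t = (x̄_1 − x̄_2)/√(s_1²/n_1 + s_2²/n_2) = (10500 − 10300)/√(2230²/48 + 3560²/57) = 0.350
Welch–Satterthwaite df ≈ 95.61
p-value = P(T ≥ 0.350) ≈ 0.3634
Since p ≈ 0.3634 > α = 0.05, fail to reject H0; the evidence is not statistically significant.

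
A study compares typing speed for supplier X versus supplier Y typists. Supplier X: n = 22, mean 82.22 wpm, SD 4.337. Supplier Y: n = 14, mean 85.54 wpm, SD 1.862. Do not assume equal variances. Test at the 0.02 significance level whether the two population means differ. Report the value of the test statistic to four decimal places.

-3.1617

Let group 1 = supplier X, group 2 = supplier Y. H0: μ_1 = μ_2; H1: μ_1 ≠ μ_2 (Welch's two-sample t-test, two-sided).
t = (x̄_1 − x̄_2)/√(s_1²/n_1 + s_2²/n_2) = (82.22 − 85.54)/√(4.337²/22 + 1.862²/14) = -3.1617
Welch–Satterthwaite df ≈ 30.76
Two-sided p-value ≈ 0.0035
Since p ≈ 0.0035 < α = 0.02, reject H0; the data support H1.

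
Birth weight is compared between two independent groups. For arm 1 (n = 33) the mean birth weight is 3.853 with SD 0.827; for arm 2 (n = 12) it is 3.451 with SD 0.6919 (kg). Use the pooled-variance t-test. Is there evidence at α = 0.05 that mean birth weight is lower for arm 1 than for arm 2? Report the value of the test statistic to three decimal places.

1.501

Let group 1 = arm 1, group 2 = arm 2. H0: μ_1 = μ_2; H1: μ_1 < μ_2 (two-sample pooled-variance t-test, left-tailed).
s_p² = [(33−1)·0.827² + (12−1)·0.6919²]/(33+12−2) = 0.631435
t = (3.853 − 3.451)/√[0.631435·(1/33 + 1/12)] = 1.501
df = n₁ + n₂ − 2 = 43
p-value = P(T ≤ 1.501) ≈ 0.9296
Since p ≈ 0.9296 > α = 0.05, fail to reject H0; the data do not provide sufficient evidence against H0.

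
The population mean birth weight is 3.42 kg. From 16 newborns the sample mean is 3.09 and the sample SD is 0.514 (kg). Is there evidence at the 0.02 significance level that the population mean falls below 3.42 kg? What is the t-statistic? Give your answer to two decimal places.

-2.57

H0: μ = 3.42; H1: μ < 3.42 (one-sample t-test, left-tailed).
t = (x̄ − μ₀)/(s/√n) = (3.09 − 3.42)/(0.514/√16) = -2.57
df = n − 1 = 15
p-value = P(T ≤ -2.57) ≈ 0.011
Since p ≈ 0.011 < α = 0.02, reject H0; the data support H1.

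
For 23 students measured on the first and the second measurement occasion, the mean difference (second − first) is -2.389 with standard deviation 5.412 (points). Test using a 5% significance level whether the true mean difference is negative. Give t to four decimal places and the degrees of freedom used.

H0: μ_d = 0; H1: μ_d < 0 (paired t-test on the differences, left-tailed).
t = d̄/(s_d/√n) = -2.389/(5.412/√23) = -2.1170
df = n − 1 = 22
p-value = P(T ≤ -2.1170) ≈ 0.023
Since p ≈ 0.023 < α = 0.05, reject H0; the data support H1.

t = -2.1170, df = 22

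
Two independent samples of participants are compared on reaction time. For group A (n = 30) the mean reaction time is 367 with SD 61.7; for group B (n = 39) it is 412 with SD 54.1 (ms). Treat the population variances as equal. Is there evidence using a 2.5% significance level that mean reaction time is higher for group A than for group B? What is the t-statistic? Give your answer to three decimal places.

Let group 1 = group A, group 2 = group B. H0: μ_1 = μ_2; H1: μ_1 > μ_2 (two-sample pooled-variance t-test, right-tailed).
s_p² = [(30−1)·61.7² + (39−1)·54.1²]/(30+39−2) = 3307.74
t = (367 − 412)/√[3307.74·(1/30 + 1/39)] = -3.222
df = n₁ + n₂ − 2 = 67
p-value = P(T ≥ -3.222) ≈ 0.9990
Since p ≈ 0.9990 > α = 0.025, fail to reject H0; the data do not provide sufficient evidence against H0.

-3.222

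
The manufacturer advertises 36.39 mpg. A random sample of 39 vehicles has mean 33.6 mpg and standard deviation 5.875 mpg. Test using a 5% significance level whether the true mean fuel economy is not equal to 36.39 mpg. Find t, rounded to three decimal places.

H0: μ = 36.39; H1: μ ≠ 36.39 (one-sample t-test, two-sided).
t = (x̄ − μ₀)/(s/√n) = (33.6 − 36.39)/(5.875/√39) = -2.966
df = n − 1 = 38
Two-sided p-value ≈ 0.005
Since p ≈ 0.005 < α = 0.05, reject H0; the evidence is statistically significant.

-2.966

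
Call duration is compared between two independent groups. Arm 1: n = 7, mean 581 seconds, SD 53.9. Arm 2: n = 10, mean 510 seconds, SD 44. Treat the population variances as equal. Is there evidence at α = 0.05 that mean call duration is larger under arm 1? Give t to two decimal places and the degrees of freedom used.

Let group 1 = arm 1, group 2 = arm 2. H0: μ_1 = μ_2; H1: μ_1 > μ_2 (two-sample pooled-variance t-test, right-tailed).
s_p² = [(7−1)·53.9² + (10−1)·44²]/(7+10−2) = 2323.68
t = (581 − 510)/√[2323.68·(1/7 + 1/10)] = 2.99
df = n₁ + n₂ − 2 = 15
p-value = P(T ≥ 2.99) ≈ 0.005
Since p ≈ 0.005 < α = 0.05, reject H0; the data support H1.

t = 2.99, df = 15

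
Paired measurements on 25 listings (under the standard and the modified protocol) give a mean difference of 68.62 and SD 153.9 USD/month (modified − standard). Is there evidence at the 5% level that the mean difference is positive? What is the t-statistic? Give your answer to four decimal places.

2.2294

H0: μ_d = 0; H1: μ_d > 0 (paired t-test on the differences, right-tailed).
t = d̄/(s_d/√n) = 68.62/(153.9/√25) = 2.2294
df = n − 1 = 24
p-value = P(T ≥ 2.2294) ≈ 0.018
Since p ≈ 0.018 < α = 0.05, reject H0; the data support H1.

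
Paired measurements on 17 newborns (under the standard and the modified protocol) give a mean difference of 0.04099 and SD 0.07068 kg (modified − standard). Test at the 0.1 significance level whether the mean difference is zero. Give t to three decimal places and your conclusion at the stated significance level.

H0: μ_d = 0; H1: μ_d ≠ 0 (paired t-test on the differences, two-sided).
t = d̄/(s_d/√n) = 0.04099/(0.07068/√17) = 2.391
df = n − 1 = 16
Two-sided p-value ≈ 0.0294
Since p ≈ 0.0294 < α = 0.1, reject H0; the data support H1.

t = 2.391; reject H0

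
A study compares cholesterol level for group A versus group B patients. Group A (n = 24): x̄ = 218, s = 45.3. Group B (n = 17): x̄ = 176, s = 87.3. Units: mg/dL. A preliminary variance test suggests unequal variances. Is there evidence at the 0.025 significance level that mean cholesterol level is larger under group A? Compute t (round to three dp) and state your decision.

Let group 1 = group A, group 2 = group B. H0: μ_1 = μ_2; H1: μ_1 > μ_2 (Welch's two-sample t-test, right-tailed).
t = (x̄_1 − x̄_2)/√(s_1²/n_1 + s_2²/n_2) = (218 − 176)/√(45.3²/24 + 87.3²/17) = 1.818
Welch–Satterthwaite df ≈ 22.13
p-value = P(T ≥ 1.818) ≈ 0.041
Since p ≈ 0.041 > α = 0.025, fail to reject H0; the evidence is not statistically significant.

t = 1.818; fail to reject H0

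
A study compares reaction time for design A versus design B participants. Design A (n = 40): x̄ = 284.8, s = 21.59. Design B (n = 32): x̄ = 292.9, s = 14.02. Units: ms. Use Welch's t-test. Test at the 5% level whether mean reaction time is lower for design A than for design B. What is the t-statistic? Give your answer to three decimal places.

Let group 1 = design A, group 2 = design B. H0: μ_1 = μ_2; H1: μ_1 < μ_2 (Welch's two-sample t-test, left-tailed).
t = (x̄_1 − x̄_2)/√(s_1²/n_1 + s_2²/n_2) = (284.8 − 292.9)/√(21.59²/40 + 14.02²/32) = -1.920
Welch–Satterthwaite df ≈ 67.39
p-value = P(T ≤ -1.920) ≈ 0.0295
Since p ≈ 0.0295 < α = 0.05, reject H0; the data support H1.

-1.920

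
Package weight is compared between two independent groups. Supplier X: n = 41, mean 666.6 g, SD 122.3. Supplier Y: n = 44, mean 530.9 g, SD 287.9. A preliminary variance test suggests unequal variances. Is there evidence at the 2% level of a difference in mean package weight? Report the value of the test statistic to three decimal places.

Let group 1 = supplier X, group 2 = supplier Y. H0: μ_1 = μ_2; H1: μ_1 ≠ μ_2 (Welch's two-sample t-test, two-sided).
t = (x̄_1 − x̄_2)/√(s_1²/n_1 + s_2²/n_2) = (666.6 − 530.9)/√(122.3²/41 + 287.9²/44) = 2.862
Welch–Satterthwaite df ≈ 58.89
Two-sided p-value ≈ 0.0058
Since p ≈ 0.0058 < α = 0.02, reject H0; the evidence is statistically significant.

2.862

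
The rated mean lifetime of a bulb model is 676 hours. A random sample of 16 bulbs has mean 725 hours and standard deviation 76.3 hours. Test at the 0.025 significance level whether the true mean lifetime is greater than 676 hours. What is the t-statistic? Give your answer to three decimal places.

2.569

H0: μ = 676; H1: μ > 676 (one-sample t-test, right-tailed).
t = (x̄ − μ₀)/(s/√n) = (725 − 676)/(76.3/√16) = 2.569
df = n − 1 = 15
p-value = P(T ≥ 2.569) ≈ 0.011
Since p ≈ 0.011 < α = 0.025, reject H0; the evidence is statistically significant.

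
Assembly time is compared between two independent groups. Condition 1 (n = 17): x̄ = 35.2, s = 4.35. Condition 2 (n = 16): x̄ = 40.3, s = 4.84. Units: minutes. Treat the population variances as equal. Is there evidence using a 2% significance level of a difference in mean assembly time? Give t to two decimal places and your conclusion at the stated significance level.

t = -3.19; reject H0

Let group 1 = condition 1, group 2 = condition 2. H0: μ_1 = μ_2; H1: μ_1 ≠ μ_2 (two-sample pooled-variance t-test, two-sided).
s_p² = [(17−1)·4.35² + (16−1)·4.84²]/(17+16−2) = 21.1014
t = (35.2 − 40.3)/√[21.1014·(1/17 + 1/16)] = -3.19
df = n₁ + n₂ − 2 = 31
Two-sided p-value ≈ 0.0033
Since p ≈ 0.0033 < α = 0.02, reject H0; the data support H1.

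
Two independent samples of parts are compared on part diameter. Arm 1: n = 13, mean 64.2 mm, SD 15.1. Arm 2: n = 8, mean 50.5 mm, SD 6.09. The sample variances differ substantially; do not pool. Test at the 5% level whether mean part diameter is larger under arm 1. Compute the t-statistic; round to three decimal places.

Let group 1 = arm 1, group 2 = arm 2. H0: μ_1 = μ_2; H1: μ_1 > μ_2 (Welch's two-sample t-test, right-tailed).
t = (x̄_1 − x̄_2)/√(s_1²/n_1 + s_2²/n_2) = (64.2 − 50.5)/√(15.1²/13 + 6.09²/8) = 2.909
Welch–Satterthwaite df ≈ 17.13
p-value = P(T ≥ 2.909) ≈ 0.005
Since p ≈ 0.005 < α = 0.05, reject H0; the data support H1.

2.909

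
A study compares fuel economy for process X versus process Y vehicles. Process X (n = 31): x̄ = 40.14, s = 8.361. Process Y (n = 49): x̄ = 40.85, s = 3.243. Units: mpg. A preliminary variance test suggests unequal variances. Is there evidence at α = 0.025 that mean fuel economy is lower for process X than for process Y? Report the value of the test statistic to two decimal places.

-0.45

Let group 1 = process X, group 2 = process Y. H0: μ_1 = μ_2; H1: μ_1 < μ_2 (Welch's two-sample t-test, left-tailed).
t = (x̄_1 − x̄_2)/√(s_1²/n_1 + s_2²/n_2) = (40.14 − 40.85)/√(8.361²/31 + 3.243²/49) = -0.45
Welch–Satterthwaite df ≈ 35.78
p-value = P(T ≤ -0.45) ≈ 0.3271
Since p ≈ 0.3271 > α = 0.025, fail to reject H0; the data do not provide sufficient evidence against H0.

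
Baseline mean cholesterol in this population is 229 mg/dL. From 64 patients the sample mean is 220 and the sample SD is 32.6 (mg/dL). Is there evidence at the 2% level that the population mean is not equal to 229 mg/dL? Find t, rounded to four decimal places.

-2.2086

H0: μ = 229; H1: μ ≠ 229 (one-sample t-test, two-sided).
t = (x̄ − μ₀)/(s/√n) = (220 − 229)/(32.6/√64) = -2.2086
df = n − 1 = 63
Two-sided p-value ≈ 0.0308
Since p ≈ 0.0308 > α = 0.02, fail to reject H0; the evidence is not statistically significant.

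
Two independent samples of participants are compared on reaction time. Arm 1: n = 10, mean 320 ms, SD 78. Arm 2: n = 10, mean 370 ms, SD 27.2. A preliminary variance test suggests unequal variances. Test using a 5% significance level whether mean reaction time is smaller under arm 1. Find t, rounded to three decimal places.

Let group 1 = arm 1, group 2 = arm 2. H0: μ_1 = μ_2; H1: μ_1 < μ_2 (Welch's two-sample t-test, left-tailed).
t = (x̄_1 − x̄_2)/√(s_1²/n_1 + s_2²/n_2) = (320 − 370)/√(78²/10 + 27.2²/10) = -1.914
Welch–Satterthwaite df ≈ 11.16
p-value = P(T ≤ -1.914) ≈ 0.0408
Since p ≈ 0.0408 < α = 0.05, reject H0; the data support H1.

-1.914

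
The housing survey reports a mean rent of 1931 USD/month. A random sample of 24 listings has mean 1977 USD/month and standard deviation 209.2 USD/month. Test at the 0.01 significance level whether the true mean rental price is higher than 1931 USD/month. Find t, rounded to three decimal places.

H0: μ = 1931; H1: μ > 1931 (one-sample t-test, right-tailed).
t = (x̄ − μ₀)/(s/√n) = (1977 − 1931)/(209.2/√24) = 1.077
df = n − 1 = 23
p-value = P(T ≥ 1.077) ≈ 0.146
Since p ≈ 0.146 > α = 0.01, fail to reject H0; the data do not provide sufficient evidence against H0.

1.077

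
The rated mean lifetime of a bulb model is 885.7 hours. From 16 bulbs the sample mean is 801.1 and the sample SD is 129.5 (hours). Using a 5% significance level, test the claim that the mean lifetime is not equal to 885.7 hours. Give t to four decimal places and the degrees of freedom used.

H0: μ = 885.7; H1: μ ≠ 885.7 (one-sample t-test, two-sided).
t = (x̄ − μ₀)/(s/√n) = (801.1 − 885.7)/(129.5/√16) = -2.6131
df = n − 1 = 15
Two-sided p-value ≈ 0.020
Since p ≈ 0.020 < α = 0.05, reject H0; the evidence is statistically significant.

t = -2.6131, df = 15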